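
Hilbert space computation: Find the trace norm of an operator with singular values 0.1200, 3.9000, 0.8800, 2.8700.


The nuclear norm is the sum of all singular values.
||T||_1 = 0.1200 + 3.9000 + 0.8800 + 2.8700
= 7.7700

7.7700


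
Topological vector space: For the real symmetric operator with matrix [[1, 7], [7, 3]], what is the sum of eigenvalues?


For a self-adjoint (symmetric) matrix, the eigenvalues are real.
The sum of eigenvalues equals the trace of the matrix.
trace = 1 + 3 = 4

4


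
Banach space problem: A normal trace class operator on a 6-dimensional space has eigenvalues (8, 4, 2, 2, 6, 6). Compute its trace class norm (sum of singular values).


For a normal operator, singular values equal |eigenvalues|.
Trace norm = sum |lambda_i| = 8 + 4 + 2 + 2 + 6 + 6
= 28

28


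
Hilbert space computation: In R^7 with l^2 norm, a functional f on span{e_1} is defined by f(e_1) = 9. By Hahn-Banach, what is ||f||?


The norm of f is given by ||f|| = sup_{||x||=1} |f(x)|.
On span{e_1}, ||e_1|| = 1, so ||f|| = |f(e_1)| / ||e_1||
= |9| / 1 = 9.0000

9.0000


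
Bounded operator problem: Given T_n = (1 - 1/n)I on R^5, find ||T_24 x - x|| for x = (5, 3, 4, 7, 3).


T_24 x - x = (1 - 1/24)x - x = -x/24
||x|| = sqrt(108) = 10.3923
||T_24 x - x|| = ||x||/24 = 10.3923/24 = 0.4330

0.4330


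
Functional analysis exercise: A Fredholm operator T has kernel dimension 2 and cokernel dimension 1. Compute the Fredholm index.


The Fredholm index is defined as ind(T) = dim(ker T) - dim(coker T)
= 2 - 1
= 1

1


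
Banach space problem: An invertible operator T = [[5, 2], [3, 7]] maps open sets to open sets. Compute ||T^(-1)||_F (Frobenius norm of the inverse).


det(T) = 5*7 - 2*3 = 29
T^(-1) = (1/29) * [[7, -2], [-3, 5]] = [[0.2414, -0.0690], [-0.1034, 0.1724]]
||T^(-1)||_F^2 = 0.2414^2 + (-0.0690)^2 + (-0.1034)^2 + 0.1724^2 = 0.1034
||T^(-1)||_F = sqrt(0.1034) = 0.3216

0.3216


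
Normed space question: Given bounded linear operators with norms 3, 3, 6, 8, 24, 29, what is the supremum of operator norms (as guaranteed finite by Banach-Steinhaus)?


By the Uniform Boundedness Principle, the supremum of norms is finite.
sup_k ||T_k|| = max(3, 3, 6, 8, 24, 29) = 29

29


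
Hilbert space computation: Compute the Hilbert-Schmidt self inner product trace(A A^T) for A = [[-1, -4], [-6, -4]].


trace(A * A^T) = sum of squares of all entries
= (-1)^2 + (-4)^2 + (-6)^2 + (-4)^2
= 1 + 16 + 36 + 16
= 69

69


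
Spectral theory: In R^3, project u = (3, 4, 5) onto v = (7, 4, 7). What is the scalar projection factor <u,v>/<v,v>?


Computing <u,v> = 3*7 + 4*4 + 5*7 = 72
Computing <v,v> = 7^2 + 4^2 + 7^2 = 114
Projection coefficient = 72/114 = 0.6316

0.6316


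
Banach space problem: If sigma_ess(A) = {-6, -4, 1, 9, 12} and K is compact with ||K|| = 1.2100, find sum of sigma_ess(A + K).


By Weyl's theorem, the essential spectrum is invariant under compact perturbations.
sigma_ess(A + K) = sigma_ess(A) = {-6, -4, 1, 9, 12}
Sum = -6 + -4 + 1 + 9 + 12 = 12

12


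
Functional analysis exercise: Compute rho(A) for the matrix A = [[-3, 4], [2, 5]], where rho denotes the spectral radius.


For a 2x2 matrix, eigenvalues satisfy lambda^2 - (trace)*lambda + det = 0
trace = -3 + 5 = 2
det = -3*5 - 4*2 = -23
discriminant = 2^2 - 4*(-23) = 96
spectral radius = max |eigenvalue| = 5.8990

5.8990


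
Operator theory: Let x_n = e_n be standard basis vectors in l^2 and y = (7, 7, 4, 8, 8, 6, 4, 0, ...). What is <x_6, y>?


x_6 = e_6 is the standard basis vector with 1 in position 6.
<x_6, y> = y_6 = 6
As n -> infinity, <x_n, y> -> 0, confirming weak convergence of (x_n) to 0.

6


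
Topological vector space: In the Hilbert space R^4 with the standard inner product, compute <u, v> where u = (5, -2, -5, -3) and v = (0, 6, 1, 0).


Computing the standard inner product <u, v> = sum u_i * v_i
= 5*0 + -2*6 + -5*1 + -3*0
= 0 + -12 + -5 + 0
= -17

-17


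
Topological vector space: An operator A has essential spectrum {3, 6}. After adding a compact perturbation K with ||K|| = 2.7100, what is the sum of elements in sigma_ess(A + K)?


By Weyl's theorem, the essential spectrum is invariant under compact perturbations.
sigma_ess(A + K) = sigma_ess(A) = {3, 6}
Sum = 3 + 6 = 9

9


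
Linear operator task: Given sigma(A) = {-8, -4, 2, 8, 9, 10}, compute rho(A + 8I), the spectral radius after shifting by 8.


Spectrum of A + 8I = {0, 4, 10, 16, 17, 18}
Spectral radius = max |lambda| over the shifted spectrum
= max(0, 4, 10, 16, 17, 18) = 18

18


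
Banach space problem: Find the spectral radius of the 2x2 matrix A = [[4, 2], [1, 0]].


For a 2x2 matrix, eigenvalues satisfy lambda^2 - (trace)*lambda + det = 0
trace = 4 + 0 = 4
det = 4*0 - 2*1 = -2
discriminant = 4^2 - 4*(-2) = 24
spectral radius = max |eigenvalue| = 4.4495

4.4495


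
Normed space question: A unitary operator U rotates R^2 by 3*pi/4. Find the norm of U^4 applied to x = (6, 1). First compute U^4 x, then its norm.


U is a rotation by theta = 3*pi/4
U^4 = rotation by 4*theta = 12*pi/4 = 4*pi/4 (mod 2*pi)
cos(4*pi/4) = -1.0000, sin(4*pi/4) = 0.0000
U^4 x = (-1.0000 * 6 - 0.0000 * 1, 0.0000 * 6 + -1.0000 * 1)
= (-6.0000, -1.0000)
||U^4 x|| = sqrt((-6.0000)^2 + (-1.0000)^2) = sqrt(37.0000) = 6.0828

6.0828


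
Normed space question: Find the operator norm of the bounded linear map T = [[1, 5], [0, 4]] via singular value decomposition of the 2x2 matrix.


A^T A = [[1, 5], [5, 41]]
trace(A^T A) = 42, det(A^T A) = 16
discriminant = 42^2 - 4*16 = 1700
Largest eigenvalue of A^T A = (trace + sqrt(disc))/2 = 41.6155
||T|| = sqrt(41.6155) = 6.4510

6.4510


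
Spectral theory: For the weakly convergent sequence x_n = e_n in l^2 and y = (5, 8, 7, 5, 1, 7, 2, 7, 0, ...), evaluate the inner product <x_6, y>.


x_6 = e_6 is the standard basis vector with 1 in position 6.
<x_6, y> = y_6 = 7
As n -> infinity, <x_n, y> -> 0, confirming weak convergence of (x_n) to 0.

7


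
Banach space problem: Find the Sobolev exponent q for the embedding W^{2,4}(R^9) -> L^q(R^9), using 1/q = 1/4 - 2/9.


Using the Sobolev embedding formula: 1/q = 1/p - k/n
1/q = 1/4 - 2/9 = 1/36
q = 1/(1/36) = 36

36.0000


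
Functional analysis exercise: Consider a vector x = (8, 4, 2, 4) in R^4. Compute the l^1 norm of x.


The l^1 norm equals the sum of absolute values of all components.
||x||_1 = 8 + 4 + 2 + 4
= 18

18.0000


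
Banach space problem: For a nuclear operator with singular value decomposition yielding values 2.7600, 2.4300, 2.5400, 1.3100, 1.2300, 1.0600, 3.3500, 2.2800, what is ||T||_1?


The nuclear norm is the sum of all singular values.
||T||_1 = 2.7600 + 2.4300 + 2.5400 + 1.3100 + 1.2300 + 1.0600 + 3.3500 + 2.2800
= 16.9600

16.9600


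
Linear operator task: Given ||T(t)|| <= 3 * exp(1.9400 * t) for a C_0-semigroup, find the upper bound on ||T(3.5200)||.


||T(3.5200)|| <= 3 * exp(1.9400 * 3.5200)
= 3 * exp(6.8288)
= 3 * 924.0812
= 2772.2437

2772.2437


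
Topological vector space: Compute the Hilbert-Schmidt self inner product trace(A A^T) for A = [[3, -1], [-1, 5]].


trace(A * A^T) = sum of squares of all entries
= 3^2 + (-1)^2 + (-1)^2 + 5^2
= 9 + 1 + 1 + 25
= 36

36


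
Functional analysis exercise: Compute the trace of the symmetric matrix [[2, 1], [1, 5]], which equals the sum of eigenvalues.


For a self-adjoint (symmetric) matrix, the eigenvalues are real.
The sum of eigenvalues equals the trace of the matrix.
trace = 2 + 5 = 7

7


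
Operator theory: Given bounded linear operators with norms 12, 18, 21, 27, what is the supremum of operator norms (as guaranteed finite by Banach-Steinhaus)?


By the Uniform Boundedness Principle, the supremum of norms is finite.
sup_k ||T_k|| = max(12, 18, 21, 27) = 27

27


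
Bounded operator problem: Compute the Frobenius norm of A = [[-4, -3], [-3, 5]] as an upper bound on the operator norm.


||A||_F^2 = sum a_ij^2
= (-4)^2 + (-3)^2 + (-3)^2 + 5^2
= 16 + 9 + 9 + 25 = 59
||A||_F = sqrt(59) = 7.6811

7.6811


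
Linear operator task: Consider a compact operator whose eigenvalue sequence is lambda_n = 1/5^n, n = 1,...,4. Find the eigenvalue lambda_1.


The eigenvalue formula gives lambda_1 = 1/5^1
= 1/5
= 0.2000

0.2000


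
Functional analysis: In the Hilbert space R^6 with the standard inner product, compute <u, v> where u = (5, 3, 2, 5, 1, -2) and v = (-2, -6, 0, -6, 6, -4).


Computing the standard inner product <u, v> = sum u_i * v_i
= 5*-2 + 3*-6 + 2*0 + 5*-6 + 1*6 + -2*-4
= -10 + -18 + 0 + -30 + 6 + 8
= -44

-44


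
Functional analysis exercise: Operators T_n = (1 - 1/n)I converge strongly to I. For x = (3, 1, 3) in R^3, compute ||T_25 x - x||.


T_25 x - x = (1 - 1/25)x - x = -x/25
||x|| = sqrt(19) = 4.3589
||T_25 x - x|| = ||x||/25 = 4.3589/25 = 0.1744

0.1744


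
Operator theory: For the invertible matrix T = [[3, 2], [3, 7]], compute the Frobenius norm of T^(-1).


det(T) = 3*7 - 2*3 = 15
T^(-1) = (1/15) * [[7, -2], [-3, 3]] = [[0.4667, -0.1333], [-0.2000, 0.2000]]
||T^(-1)||_F^2 = 0.4667^2 + (-0.1333)^2 + (-0.2000)^2 + 0.2000^2 = 0.3156
||T^(-1)||_F = sqrt(0.3156) = 0.5617

0.5617


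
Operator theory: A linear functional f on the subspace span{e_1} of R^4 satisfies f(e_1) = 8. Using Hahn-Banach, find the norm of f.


The norm of f is given by ||f|| = sup_{||x||=1} |f(x)|.
On span{e_1}, ||e_1|| = 1, so ||f|| = |f(e_1)| / ||e_1||
= |8| / 1 = 8.0000

8.0000


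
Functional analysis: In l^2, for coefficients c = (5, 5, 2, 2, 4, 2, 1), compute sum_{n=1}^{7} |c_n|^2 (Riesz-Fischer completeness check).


sum |c_n|^2 = 5^2 + 5^2 + 2^2 + 2^2 + 4^2 + 2^2 + 1^2
= 25 + 25 + 4 + 4 + 16 + 4 + 1
= 79

79


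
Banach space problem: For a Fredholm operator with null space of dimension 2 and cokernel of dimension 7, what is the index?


The Fredholm index is defined as ind(T) = dim(ker T) - dim(coker T)
= 2 - 7
= -5

-5


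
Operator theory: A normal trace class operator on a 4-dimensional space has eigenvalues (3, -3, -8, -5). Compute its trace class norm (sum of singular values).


For a normal operator, singular values equal |eigenvalues|.
Trace norm = sum |lambda_i| = 3 + 3 + 8 + 5
= 19

19


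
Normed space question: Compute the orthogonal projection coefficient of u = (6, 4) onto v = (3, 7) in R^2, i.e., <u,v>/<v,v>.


Computing <u,v> = 6*3 + 4*7 = 46
Computing <v,v> = 3^2 + 7^2 = 58
Projection coefficient = 46/58 = 0.7931

0.7931


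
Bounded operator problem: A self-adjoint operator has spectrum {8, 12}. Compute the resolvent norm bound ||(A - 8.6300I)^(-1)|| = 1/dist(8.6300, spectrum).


dist(8.6300, {8, 12}) = min(|8.6300 - 8|, |8.6300 - 12|)
= min(0.6300, 3.3700) = 0.6300
Resolvent bound = 1/0.6300 = 1.5873

1.5873


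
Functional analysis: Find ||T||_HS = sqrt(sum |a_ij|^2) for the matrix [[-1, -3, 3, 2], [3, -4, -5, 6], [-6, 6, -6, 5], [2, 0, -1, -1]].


The Hilbert-Schmidt norm is sqrt(sum of squares of all entries).
Sum of squares = (-1)^2 + (-3)^2 + 3^2 + 2^2 + 3^2 + (-4)^2 + (-5)^2 + 6^2 + (-6)^2 + 6^2 + (-6)^2 + 5^2 + 2^2 + 0^2 + (-1)^2 + (-1)^2
= 1 + 9 + 9 + 4 + 9 + 16 + 25 + 36 + 36 + 36 + 36 + 25 + 4 + 0 + 1 + 1 = 248
||T||_HS = sqrt(248) = 15.7480

15.7480


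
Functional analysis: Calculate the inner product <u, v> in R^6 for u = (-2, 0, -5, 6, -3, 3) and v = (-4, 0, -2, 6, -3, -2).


Computing the standard inner product <u, v> = sum u_i * v_i
= -2*-4 + 0*0 + -5*-2 + 6*6 + -3*-3 + 3*-2
= 8 + 0 + 10 + 36 + 9 + -6
= 57

57


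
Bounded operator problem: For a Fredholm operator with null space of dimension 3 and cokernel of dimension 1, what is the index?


The Fredholm index is defined as ind(T) = dim(ker T) - dim(coker T)
= 3 - 1
= 2

2


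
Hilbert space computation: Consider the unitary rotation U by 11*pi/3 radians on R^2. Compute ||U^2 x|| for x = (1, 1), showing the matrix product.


U is a rotation by theta = 11*pi/3
U^2 = rotation by 2*theta = 22*pi/3 = 4*pi/3 (mod 2*pi)
cos(4*pi/3) = -0.5000, sin(4*pi/3) = -0.8660
U^2 x = (-0.5000 * 1 - -0.8660 * 1, -0.8660 * 1 + -0.5000 * 1)
= (0.3660, -1.3660)
||U^2 x|| = sqrt(0.3660^2 + (-1.3660)^2) = sqrt(2.0000) = 1.4142

1.4142


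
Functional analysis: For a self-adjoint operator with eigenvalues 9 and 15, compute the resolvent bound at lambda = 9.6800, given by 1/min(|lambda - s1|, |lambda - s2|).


dist(9.6800, {9, 15}) = min(|9.6800 - 9|, |9.6800 - 15|)
= min(0.6800, 5.3200) = 0.6800
Resolvent bound = 1/0.6800 = 1.4706

1.4706


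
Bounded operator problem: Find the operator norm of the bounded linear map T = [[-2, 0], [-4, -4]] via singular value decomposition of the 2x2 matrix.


A^T A = [[20, 16], [16, 16]]
trace(A^T A) = 36, det(A^T A) = 64
discriminant = 36^2 - 4*64 = 1040
Largest eigenvalue of A^T A = (trace + sqrt(disc))/2 = 34.1245
||T|| = sqrt(34.1245) = 5.8416

5.8416


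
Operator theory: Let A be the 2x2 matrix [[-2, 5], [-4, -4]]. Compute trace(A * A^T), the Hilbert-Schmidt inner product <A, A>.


trace(A * A^T) = sum of squares of all entries
= (-2)^2 + 5^2 + (-4)^2 + (-4)^2
= 4 + 25 + 16 + 16
= 61

61


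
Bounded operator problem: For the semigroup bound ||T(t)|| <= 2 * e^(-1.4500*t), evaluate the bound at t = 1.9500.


||T(1.9500)|| <= 2 * exp(-1.4500 * 1.9500)
= 2 * exp(-2.8275)
= 2 * 0.0592
= 0.1183

0.1183


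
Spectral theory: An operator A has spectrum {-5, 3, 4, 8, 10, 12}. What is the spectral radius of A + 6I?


Spectrum of A + 6I = {1, 9, 10, 14, 16, 18}
Spectral radius = max |lambda| over the shifted spectrum
= max(1, 9, 10, 14, 16, 18) = 18

18


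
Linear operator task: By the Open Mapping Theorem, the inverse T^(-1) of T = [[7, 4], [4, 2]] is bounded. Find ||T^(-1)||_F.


det(T) = 7*2 - 4*4 = -2
T^(-1) = (1/-2) * [[2, -4], [-4, 7]] = [[-1.0000, 2.0000], [2.0000, -3.5000]]
||T^(-1)||_F^2 = (-1.0000)^2 + 2.0000^2 + 2.0000^2 + (-3.5000)^2 = 21.2500
||T^(-1)||_F = sqrt(21.2500) = 4.6098

4.6098


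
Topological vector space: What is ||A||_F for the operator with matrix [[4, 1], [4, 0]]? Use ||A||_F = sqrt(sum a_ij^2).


||A||_F^2 = sum a_ij^2
= 4^2 + 1^2 + 4^2 + 0^2
= 16 + 1 + 16 + 0 = 33
||A||_F = sqrt(33) = 5.7446

5.7446


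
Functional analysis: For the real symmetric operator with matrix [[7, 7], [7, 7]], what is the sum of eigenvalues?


For a self-adjoint (symmetric) matrix, the eigenvalues are real.
The sum of eigenvalues equals the trace of the matrix.
trace = 7 + 7 = 14

14


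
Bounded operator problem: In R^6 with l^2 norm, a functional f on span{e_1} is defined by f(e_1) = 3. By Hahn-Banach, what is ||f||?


The norm of f is given by ||f|| = sup_{||x||=1} |f(x)|.
On span{e_1}, ||e_1|| = 1, so ||f|| = |f(e_1)| / ||e_1||
= |3| / 1 = 3.0000

3.0000


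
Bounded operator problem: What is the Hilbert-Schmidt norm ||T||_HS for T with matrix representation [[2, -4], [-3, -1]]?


The Hilbert-Schmidt norm is sqrt(sum of squares of all entries).
Sum of squares = 2^2 + (-4)^2 + (-3)^2 + (-1)^2
= 4 + 16 + 9 + 1 = 30
||T||_HS = sqrt(30) = 5.4772

5.4772


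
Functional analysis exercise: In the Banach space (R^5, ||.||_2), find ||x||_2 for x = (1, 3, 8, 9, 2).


The l^2 norm = (sum |x_i|^2)^(1/2)
Sum of 2th powers = 1 + 9 + 64 + 81 + 4 = 159
||x||_2 = (159)^(1/2) = 12.6095

12.6095


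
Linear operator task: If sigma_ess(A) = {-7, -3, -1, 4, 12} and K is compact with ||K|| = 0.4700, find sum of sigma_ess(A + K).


By Weyl's theorem, the essential spectrum is invariant under compact perturbations.
sigma_ess(A + K) = sigma_ess(A) = {-7, -3, -1, 4, 12}
Sum = -7 + -3 + -1 + 4 + 12 = 5

5


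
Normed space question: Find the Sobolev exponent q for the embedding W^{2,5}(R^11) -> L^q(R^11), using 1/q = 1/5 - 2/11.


Using the Sobolev embedding formula: 1/q = 1/p - k/n
1/q = 1/5 - 2/11 = 1/55
q = 1/(1/55) = 55

55.0000


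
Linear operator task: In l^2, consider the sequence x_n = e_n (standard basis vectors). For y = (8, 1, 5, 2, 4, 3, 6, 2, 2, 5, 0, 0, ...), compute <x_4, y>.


x_4 = e_4 is the standard basis vector with 1 in position 4.
<x_4, y> = y_4 = 2
As n -> infinity, <x_n, y> -> 0, confirming weak convergence of (x_n) to 0.

2


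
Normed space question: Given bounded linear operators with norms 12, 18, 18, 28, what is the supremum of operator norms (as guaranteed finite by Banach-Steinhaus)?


By the Uniform Boundedness Principle, the supremum of norms is finite.
sup_k ||T_k|| = max(12, 18, 18, 28) = 28

28


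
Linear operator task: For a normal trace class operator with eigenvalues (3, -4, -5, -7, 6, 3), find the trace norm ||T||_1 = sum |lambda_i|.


For a normal operator, singular values equal |eigenvalues|.
Trace norm = sum |lambda_i| = 3 + 4 + 5 + 7 + 6 + 3
= 28

28


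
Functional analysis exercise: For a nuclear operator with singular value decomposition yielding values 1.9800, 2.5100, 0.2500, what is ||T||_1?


The nuclear norm is the sum of all singular values.
||T||_1 = 1.9800 + 2.5100 + 0.2500
= 4.7400

4.7400


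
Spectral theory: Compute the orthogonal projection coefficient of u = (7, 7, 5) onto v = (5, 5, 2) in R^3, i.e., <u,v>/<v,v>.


Computing <u,v> = 7*5 + 7*5 + 5*2 = 80
Computing <v,v> = 5^2 + 5^2 + 2^2 = 54
Projection coefficient = 80/54 = 1.4815

1.4815


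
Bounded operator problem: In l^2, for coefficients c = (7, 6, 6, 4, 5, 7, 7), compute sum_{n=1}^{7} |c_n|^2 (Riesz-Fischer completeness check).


sum |c_n|^2 = 7^2 + 6^2 + 6^2 + 4^2 + 5^2 + 7^2 + 7^2
= 49 + 36 + 36 + 16 + 25 + 49 + 49
= 260

260


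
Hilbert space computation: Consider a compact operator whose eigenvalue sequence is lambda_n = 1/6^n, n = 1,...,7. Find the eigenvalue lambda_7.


The eigenvalue formula gives lambda_7 = 1/6^7
= 1/279936
= 3.5722e-06

3.5722e-06


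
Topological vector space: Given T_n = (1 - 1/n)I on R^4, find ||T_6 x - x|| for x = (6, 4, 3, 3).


T_6 x - x = (1 - 1/6)x - x = -x/6
||x|| = sqrt(70) = 8.3666
||T_6 x - x|| = ||x||/6 = 8.3666/6 = 1.3944

1.3944


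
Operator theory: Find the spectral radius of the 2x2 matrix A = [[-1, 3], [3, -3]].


For a 2x2 matrix, eigenvalues satisfy lambda^2 - (trace)*lambda + det = 0
trace = -1 + -3 = -4
det = -1*-3 - 3*3 = -6
discriminant = (-4)^2 - 4*(-6) = 40
spectral radius = max |eigenvalue| = 5.1623

5.1623


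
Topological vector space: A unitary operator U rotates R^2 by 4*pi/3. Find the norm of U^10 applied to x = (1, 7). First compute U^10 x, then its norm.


U is a rotation by theta = 4*pi/3
U^10 = rotation by 10*theta = 40*pi/3 = 4*pi/3 (mod 2*pi)
cos(4*pi/3) = -0.5000, sin(4*pi/3) = -0.8660
U^10 x = (-0.5000 * 1 - -0.8660 * 7, -0.8660 * 1 + -0.5000 * 7)
= (5.5622, -4.3660)
||U^10 x|| = sqrt(5.5622^2 + (-4.3660)^2) = sqrt(50.0000) = 7.0711

7.0711


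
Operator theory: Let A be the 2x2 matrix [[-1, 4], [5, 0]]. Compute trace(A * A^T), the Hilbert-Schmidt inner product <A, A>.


trace(A * A^T) = sum of squares of all entries
= (-1)^2 + 4^2 + 5^2 + 0^2
= 1 + 16 + 25 + 0
= 42

42


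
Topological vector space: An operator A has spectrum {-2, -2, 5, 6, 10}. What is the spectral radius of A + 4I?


Spectrum of A + 4I = {2, 2, 9, 10, 14}
Spectral radius = max |lambda| over the shifted spectrum
= max(2, 2, 9, 10, 14) = 14

14


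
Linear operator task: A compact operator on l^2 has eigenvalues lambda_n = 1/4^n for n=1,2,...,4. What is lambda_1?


The eigenvalue formula gives lambda_1 = 1/4^1
= 1/4
= 0.2500

0.2500


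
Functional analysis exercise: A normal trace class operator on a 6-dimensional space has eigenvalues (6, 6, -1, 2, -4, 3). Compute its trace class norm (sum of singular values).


For a normal operator, singular values equal |eigenvalues|.
Trace norm = sum |lambda_i| = 6 + 6 + 1 + 2 + 4 + 3
= 22

22


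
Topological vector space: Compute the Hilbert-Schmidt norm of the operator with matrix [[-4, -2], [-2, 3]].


The Hilbert-Schmidt norm is sqrt(sum of squares of all entries).
Sum of squares = (-4)^2 + (-2)^2 + (-2)^2 + 3^2
= 16 + 4 + 4 + 9 = 33
||T||_HS = sqrt(33) = 5.7446

5.7446


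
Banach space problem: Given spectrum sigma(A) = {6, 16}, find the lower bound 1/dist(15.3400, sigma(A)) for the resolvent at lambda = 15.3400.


dist(15.3400, {6, 16}) = min(|15.3400 - 6|, |15.3400 - 16|)
= min(9.3400, 0.6600) = 0.6600
Resolvent bound = 1/0.6600 = 1.5152

1.5152


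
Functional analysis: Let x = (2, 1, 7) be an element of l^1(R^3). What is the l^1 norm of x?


The l^1 norm equals the sum of absolute values of all components.
||x||_1 = 2 + 1 + 7
= 10

10.0000


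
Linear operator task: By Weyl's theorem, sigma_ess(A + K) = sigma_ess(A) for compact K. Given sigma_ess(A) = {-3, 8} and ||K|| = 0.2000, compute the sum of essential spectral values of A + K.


By Weyl's theorem, the essential spectrum is invariant under compact perturbations.
sigma_ess(A + K) = sigma_ess(A) = {-3, 8}
Sum = -3 + 8 = 5

5


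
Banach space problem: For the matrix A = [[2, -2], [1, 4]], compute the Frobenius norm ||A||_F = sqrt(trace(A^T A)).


||A||_F^2 = sum a_ij^2
= 2^2 + (-2)^2 + 1^2 + 4^2
= 4 + 4 + 1 + 16 = 25
||A||_F = sqrt(25) = 5.0000

5.0000


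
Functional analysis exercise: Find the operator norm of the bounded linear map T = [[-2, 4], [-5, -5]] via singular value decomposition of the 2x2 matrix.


A^T A = [[29, 17], [17, 41]]
trace(A^T A) = 70, det(A^T A) = 900
discriminant = 70^2 - 4*900 = 1300
Largest eigenvalue of A^T A = (trace + sqrt(disc))/2 = 53.0278
||T|| = sqrt(53.0278) = 7.2820

7.2820


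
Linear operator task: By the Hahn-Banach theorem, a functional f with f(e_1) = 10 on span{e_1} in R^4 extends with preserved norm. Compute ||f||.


The norm of f is given by ||f|| = sup_{||x||=1} |f(x)|.
On span{e_1}, ||e_1|| = 1, so ||f|| = |f(e_1)| / ||e_1||
= |10| / 1 = 10.0000

10.0000


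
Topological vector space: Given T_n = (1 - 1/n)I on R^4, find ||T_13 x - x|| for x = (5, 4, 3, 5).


T_13 x - x = (1 - 1/13)x - x = -x/13
||x|| = sqrt(75) = 8.6603
||T_13 x - x|| = ||x||/13 = 8.6603/13 = 0.6662

0.6662


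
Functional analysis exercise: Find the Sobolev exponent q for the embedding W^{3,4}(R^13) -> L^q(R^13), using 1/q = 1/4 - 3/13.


Using the Sobolev embedding formula: 1/q = 1/p - k/n
1/q = 1/4 - 3/13 = 1/52
q = 1/(1/52) = 52

52.0000


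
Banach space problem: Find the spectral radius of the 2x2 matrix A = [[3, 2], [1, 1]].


For a 2x2 matrix, eigenvalues satisfy lambda^2 - (trace)*lambda + det = 0
trace = 3 + 1 = 4
det = 3*1 - 2*1 = 1
discriminant = 4^2 - 4*(1) = 12
spectral radius = max |eigenvalue| = 3.7321

3.7321


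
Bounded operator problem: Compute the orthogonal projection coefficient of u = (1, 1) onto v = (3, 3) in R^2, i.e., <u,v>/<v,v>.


Computing <u,v> = 1*3 + 1*3 = 6
Computing <v,v> = 3^2 + 3^2 = 18
Projection coefficient = 6/18 = 0.3333

0.3333


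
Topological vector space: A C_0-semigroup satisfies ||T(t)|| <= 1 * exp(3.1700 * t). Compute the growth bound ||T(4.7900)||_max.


||T(4.7900)|| <= 1 * exp(3.1700 * 4.7900)
= 1 * exp(15.1843)
= 1 * 3.9306e+06
= 3.9306e+06

3.9306e+06


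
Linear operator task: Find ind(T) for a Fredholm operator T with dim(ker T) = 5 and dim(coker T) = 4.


The Fredholm index is defined as ind(T) = dim(ker T) - dim(coker T)
= 5 - 4
= 1

1


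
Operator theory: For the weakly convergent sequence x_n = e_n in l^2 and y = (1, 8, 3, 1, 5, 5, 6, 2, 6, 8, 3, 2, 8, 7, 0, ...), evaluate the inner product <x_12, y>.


x_12 = e_12 is the standard basis vector with 1 in position 12.
<x_12, y> = y_12 = 2
As n -> infinity, <x_n, y> -> 0, confirming weak convergence of (x_n) to 0.

2


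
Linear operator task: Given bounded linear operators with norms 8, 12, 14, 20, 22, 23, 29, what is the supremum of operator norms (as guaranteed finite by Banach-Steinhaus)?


By the Uniform Boundedness Principle, the supremum of norms is finite.
sup_k ||T_k|| = max(8, 12, 14, 20, 22, 23, 29) = 29

29


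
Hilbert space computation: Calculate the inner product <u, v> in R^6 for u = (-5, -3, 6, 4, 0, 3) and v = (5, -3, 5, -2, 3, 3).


Computing the standard inner product <u, v> = sum u_i * v_i
= -5*5 + -3*-3 + 6*5 + 4*-2 + 0*3 + 3*3
= -25 + 9 + 30 + -8 + 0 + 9
= 15

15


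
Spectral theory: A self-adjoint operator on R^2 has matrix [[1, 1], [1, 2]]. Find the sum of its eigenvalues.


For a self-adjoint (symmetric) matrix, the eigenvalues are real.
The sum of eigenvalues equals the trace of the matrix.
trace = 1 + 2 = 3

3


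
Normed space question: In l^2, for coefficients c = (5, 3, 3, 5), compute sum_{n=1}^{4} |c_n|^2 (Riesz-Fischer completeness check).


sum |c_n|^2 = 5^2 + 3^2 + 3^2 + 5^2
= 25 + 9 + 9 + 25
= 68

68


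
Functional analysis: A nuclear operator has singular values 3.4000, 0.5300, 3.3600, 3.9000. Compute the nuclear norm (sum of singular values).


The nuclear norm is the sum of all singular values.
||T||_1 = 3.4000 + 0.5300 + 3.3600 + 3.9000
= 11.1900

11.1900


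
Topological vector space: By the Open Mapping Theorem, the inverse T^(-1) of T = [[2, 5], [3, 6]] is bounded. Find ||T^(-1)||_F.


det(T) = 2*6 - 5*3 = -3
T^(-1) = (1/-3) * [[6, -5], [-3, 2]] = [[-2.0000, 1.6667], [1.0000, -0.6667]]
||T^(-1)||_F^2 = (-2.0000)^2 + 1.6667^2 + 1.0000^2 + (-0.6667)^2 = 8.2222
||T^(-1)||_F = sqrt(8.2222) = 2.8674

2.8674


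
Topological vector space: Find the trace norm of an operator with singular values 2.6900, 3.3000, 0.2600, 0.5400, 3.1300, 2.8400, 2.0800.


The nuclear norm is the sum of all singular values.
||T||_1 = 2.6900 + 3.3000 + 0.2600 + 0.5400 + 3.1300 + 2.8400 + 2.0800
= 14.8400

14.8400


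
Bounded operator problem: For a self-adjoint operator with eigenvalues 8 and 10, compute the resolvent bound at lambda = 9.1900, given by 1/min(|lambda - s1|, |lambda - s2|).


dist(9.1900, {8, 10}) = min(|9.1900 - 8|, |9.1900 - 10|)
= min(1.1900, 0.8100) = 0.8100
Resolvent bound = 1/0.8100 = 1.2346

1.2346


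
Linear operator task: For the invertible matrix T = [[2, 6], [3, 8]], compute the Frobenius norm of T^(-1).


det(T) = 2*8 - 6*3 = -2
T^(-1) = (1/-2) * [[8, -6], [-3, 2]] = [[-4.0000, 3.0000], [1.5000, -1.0000]]
||T^(-1)||_F^2 = (-4.0000)^2 + 3.0000^2 + 1.5000^2 + (-1.0000)^2 = 28.2500
||T^(-1)||_F = sqrt(28.2500) = 5.3151

5.3151


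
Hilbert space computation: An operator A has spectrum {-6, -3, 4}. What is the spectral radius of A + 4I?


Spectrum of A + 4I = {-2, 1, 8}
Spectral radius = max |lambda| over the shifted spectrum
= max(2, 1, 8) = 8

8


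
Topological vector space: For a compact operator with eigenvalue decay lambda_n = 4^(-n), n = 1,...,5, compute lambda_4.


The eigenvalue formula gives lambda_4 = 1/4^4
= 1/256
= 0.0039

0.0039


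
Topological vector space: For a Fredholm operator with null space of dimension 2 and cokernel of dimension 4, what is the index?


The Fredholm index is defined as ind(T) = dim(ker T) - dim(coker T)
= 2 - 4
= -2

-2


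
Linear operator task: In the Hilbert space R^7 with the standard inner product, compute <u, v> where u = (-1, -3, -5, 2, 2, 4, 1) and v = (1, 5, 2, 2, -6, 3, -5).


Computing the standard inner product <u, v> = sum u_i * v_i
= -1*1 + -3*5 + -5*2 + 2*2 + 2*-6 + 4*3 + 1*-5
= -1 + -15 + -10 + 4 + -12 + 12 + -5
= -27

-27


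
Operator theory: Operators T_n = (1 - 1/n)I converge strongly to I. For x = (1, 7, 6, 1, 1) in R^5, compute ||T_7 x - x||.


T_7 x - x = (1 - 1/7)x - x = -x/7
||x|| = sqrt(88) = 9.3808
||T_7 x - x|| = ||x||/7 = 9.3808/7 = 1.3401

1.3401


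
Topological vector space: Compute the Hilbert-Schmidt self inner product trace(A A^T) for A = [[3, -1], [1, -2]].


trace(A * A^T) = sum of squares of all entries
= 3^2 + (-1)^2 + 1^2 + (-2)^2
= 9 + 1 + 1 + 4
= 15

15


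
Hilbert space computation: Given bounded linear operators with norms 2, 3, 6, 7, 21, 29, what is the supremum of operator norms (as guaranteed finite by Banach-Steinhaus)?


By the Uniform Boundedness Principle, the supremum of norms is finite.
sup_k ||T_k|| = max(2, 3, 6, 7, 21, 29) = 29

29


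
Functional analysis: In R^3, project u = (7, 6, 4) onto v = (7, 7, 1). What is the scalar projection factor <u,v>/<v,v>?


Computing <u,v> = 7*7 + 6*7 + 4*1 = 95
Computing <v,v> = 7^2 + 7^2 + 1^2 = 99
Projection coefficient = 95/99 = 0.9596

0.9596


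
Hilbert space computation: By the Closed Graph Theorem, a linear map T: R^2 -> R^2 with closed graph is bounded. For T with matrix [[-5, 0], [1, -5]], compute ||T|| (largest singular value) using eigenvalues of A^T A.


A^T A = [[26, -5], [-5, 25]]
trace(A^T A) = 51, det(A^T A) = 625
discriminant = 51^2 - 4*625 = 101
Largest eigenvalue of A^T A = (trace + sqrt(disc))/2 = 30.5249
||T|| = sqrt(30.5249) = 5.5249

5.5249


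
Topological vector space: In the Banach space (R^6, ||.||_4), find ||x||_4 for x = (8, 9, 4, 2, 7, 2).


The l^4 norm = (sum |x_i|^4)^(1/4)
Sum of 4th powers = 4096 + 6561 + 256 + 16 + 2401 + 16 = 13346
||x||_4 = (13346)^(1/4) = 10.7483

10.7483


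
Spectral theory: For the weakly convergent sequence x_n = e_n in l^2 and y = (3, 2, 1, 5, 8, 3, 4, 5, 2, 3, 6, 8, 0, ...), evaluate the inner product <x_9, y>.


x_9 = e_9 is the standard basis vector with 1 in position 9.
<x_9, y> = y_9 = 2
As n -> infinity, <x_n, y> -> 0, confirming weak convergence of (x_n) to 0.

2


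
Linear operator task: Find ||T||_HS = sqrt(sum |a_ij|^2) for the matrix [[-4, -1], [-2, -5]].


The Hilbert-Schmidt norm is sqrt(sum of squares of all entries).
Sum of squares = (-4)^2 + (-1)^2 + (-2)^2 + (-5)^2
= 16 + 1 + 4 + 25 = 46
||T||_HS = sqrt(46) = 6.7823

6.7823


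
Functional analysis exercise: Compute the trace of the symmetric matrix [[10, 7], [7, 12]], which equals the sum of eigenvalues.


For a self-adjoint (symmetric) matrix, the eigenvalues are real.
The sum of eigenvalues equals the trace of the matrix.
trace = 10 + 12 = 22

22


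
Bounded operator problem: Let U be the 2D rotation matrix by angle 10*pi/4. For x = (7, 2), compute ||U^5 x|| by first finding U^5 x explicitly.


U is a rotation by theta = 10*pi/4
U^5 = rotation by 5*theta = 50*pi/4 = 2*pi/4 (mod 2*pi)
cos(2*pi/4) = 0.0000, sin(2*pi/4) = 1.0000
U^5 x = (0.0000 * 7 - 1.0000 * 2, 1.0000 * 7 + 0.0000 * 2)
= (-2.0000, 7.0000)
||U^5 x|| = sqrt((-2.0000)^2 + 7.0000^2) = sqrt(53.0000) = 7.2801

7.2801


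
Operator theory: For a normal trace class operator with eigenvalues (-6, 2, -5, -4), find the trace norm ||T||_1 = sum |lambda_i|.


For a normal operator, singular values equal |eigenvalues|.
Trace norm = sum |lambda_i| = 6 + 2 + 5 + 4
= 17

17


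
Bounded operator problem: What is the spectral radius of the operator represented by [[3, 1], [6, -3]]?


For a 2x2 matrix, eigenvalues satisfy lambda^2 - (trace)*lambda + det = 0
trace = 3 + -3 = 0
det = 3*-3 - 1*6 = -15
discriminant = 0^2 - 4*(-15) = 60
spectral radius = max |eigenvalue| = 3.8730

3.8730


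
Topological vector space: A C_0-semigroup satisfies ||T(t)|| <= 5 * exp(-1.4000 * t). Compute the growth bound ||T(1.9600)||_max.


||T(1.9600)|| <= 5 * exp(-1.4000 * 1.9600)
= 5 * exp(-2.7440)
= 5 * 0.0643
= 0.3216

0.3216


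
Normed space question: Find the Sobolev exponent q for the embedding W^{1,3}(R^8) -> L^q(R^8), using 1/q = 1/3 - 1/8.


Using the Sobolev embedding formula: 1/q = 1/p - k/n
1/q = 1/3 - 1/8 = 5/24
q = 1/(5/24) = 24/5 = 4.8000

4.8000


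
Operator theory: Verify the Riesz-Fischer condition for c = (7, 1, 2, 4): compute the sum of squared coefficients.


sum |c_n|^2 = 7^2 + 1^2 + 2^2 + 4^2
= 49 + 1 + 4 + 16
= 70

70


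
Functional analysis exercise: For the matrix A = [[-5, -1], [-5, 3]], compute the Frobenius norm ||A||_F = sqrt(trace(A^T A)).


||A||_F^2 = sum a_ij^2
= (-5)^2 + (-1)^2 + (-5)^2 + 3^2
= 25 + 1 + 25 + 9 = 60
||A||_F = sqrt(60) = 7.7460

7.7460


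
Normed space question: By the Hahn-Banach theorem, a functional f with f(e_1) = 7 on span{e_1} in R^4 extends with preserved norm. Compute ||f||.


The norm of f is given by ||f|| = sup_{||x||=1} |f(x)|.
On span{e_1}, ||e_1|| = 1, so ||f|| = |f(e_1)| / ||e_1||
= |7| / 1 = 7.0000

7.0000


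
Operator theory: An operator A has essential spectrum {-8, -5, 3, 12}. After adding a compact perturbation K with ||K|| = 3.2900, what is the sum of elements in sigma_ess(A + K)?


By Weyl's theorem, the essential spectrum is invariant under compact perturbations.
sigma_ess(A + K) = sigma_ess(A) = {-8, -5, 3, 12}
Sum = -8 + -5 + 3 + 12 = 2

2


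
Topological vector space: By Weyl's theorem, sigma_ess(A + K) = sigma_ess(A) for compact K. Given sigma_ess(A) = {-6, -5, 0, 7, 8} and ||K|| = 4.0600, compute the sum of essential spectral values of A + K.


By Weyl's theorem, the essential spectrum is invariant under compact perturbations.
sigma_ess(A + K) = sigma_ess(A) = {-6, -5, 0, 7, 8}
Sum = -6 + -5 + 0 + 7 + 8 = 4

4


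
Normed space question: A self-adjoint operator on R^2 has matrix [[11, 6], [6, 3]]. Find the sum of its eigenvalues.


For a self-adjoint (symmetric) matrix, the eigenvalues are real.
The sum of eigenvalues equals the trace of the matrix.
trace = 11 + 3 = 14

14


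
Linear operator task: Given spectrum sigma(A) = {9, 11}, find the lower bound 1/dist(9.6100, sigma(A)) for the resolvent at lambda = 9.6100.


dist(9.6100, {9, 11}) = min(|9.6100 - 9|, |9.6100 - 11|)
= min(0.6100, 1.3900) = 0.6100
Resolvent bound = 1/0.6100 = 1.6393

1.6393


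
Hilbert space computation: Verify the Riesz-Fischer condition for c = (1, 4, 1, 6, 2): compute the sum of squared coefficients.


sum |c_n|^2 = 1^2 + 4^2 + 1^2 + 6^2 + 2^2
= 1 + 16 + 1 + 36 + 4
= 58

58


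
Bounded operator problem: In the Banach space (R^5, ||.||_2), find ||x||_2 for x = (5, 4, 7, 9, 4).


The l^2 norm = (sum |x_i|^2)^(1/2)
Sum of 2th powers = 25 + 16 + 49 + 81 + 16 = 187
||x||_2 = (187)^(1/2) = 13.6748

13.6748


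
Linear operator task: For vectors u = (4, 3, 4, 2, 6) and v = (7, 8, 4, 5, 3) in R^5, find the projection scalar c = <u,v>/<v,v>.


Computing <u,v> = 4*7 + 3*8 + 4*4 + 2*5 + 6*3 = 96
Computing <v,v> = 7^2 + 8^2 + 4^2 + 5^2 + 3^2 = 163
Projection coefficient = 96/163 = 0.5890

0.5890


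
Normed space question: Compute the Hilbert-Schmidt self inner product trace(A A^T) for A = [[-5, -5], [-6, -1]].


trace(A * A^T) = sum of squares of all entries
= (-5)^2 + (-5)^2 + (-6)^2 + (-1)^2
= 25 + 25 + 36 + 1
= 87

87


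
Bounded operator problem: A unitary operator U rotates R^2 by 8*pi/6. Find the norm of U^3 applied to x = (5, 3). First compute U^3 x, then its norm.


U is a rotation by theta = 8*pi/6
U^3 = rotation by 3*theta = 24*pi/6 = 0*pi/6 (mod 2*pi)
cos(0*pi/6) = 1.0000, sin(0*pi/6) = 0.0000
U^3 x = (1.0000 * 5 - 0.0000 * 3, 0.0000 * 5 + 1.0000 * 3)
= (5.0000, 3.0000)
||U^3 x|| = sqrt(5.0000^2 + 3.0000^2) = sqrt(34.0000) = 5.8310

5.8310


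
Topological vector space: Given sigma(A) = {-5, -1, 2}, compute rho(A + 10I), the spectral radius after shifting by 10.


Spectrum of A + 10I = {5, 9, 12}
Spectral radius = max |lambda| over the shifted spectrum
= max(5, 9, 12) = 12

12


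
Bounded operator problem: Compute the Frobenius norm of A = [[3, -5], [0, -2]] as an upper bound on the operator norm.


||A||_F^2 = sum a_ij^2
= 3^2 + (-5)^2 + 0^2 + (-2)^2
= 9 + 25 + 0 + 4 = 38
||A||_F = sqrt(38) = 6.1644

6.1644


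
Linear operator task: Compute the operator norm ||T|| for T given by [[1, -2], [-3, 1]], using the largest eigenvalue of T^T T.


A^T A = [[10, -5], [-5, 5]]
trace(A^T A) = 15, det(A^T A) = 25
discriminant = 15^2 - 4*25 = 125
Largest eigenvalue of A^T A = (trace + sqrt(disc))/2 = 13.0902
||T|| = sqrt(13.0902) = 3.6180

3.6180


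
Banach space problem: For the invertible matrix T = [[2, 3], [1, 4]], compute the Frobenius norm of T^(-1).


det(T) = 2*4 - 3*1 = 5
T^(-1) = (1/5) * [[4, -3], [-1, 2]] = [[0.8000, -0.6000], [-0.2000, 0.4000]]
||T^(-1)||_F^2 = 0.8000^2 + (-0.6000)^2 + (-0.2000)^2 + 0.4000^2 = 1.2000
||T^(-1)||_F = sqrt(1.2000) = 1.0954

1.0954


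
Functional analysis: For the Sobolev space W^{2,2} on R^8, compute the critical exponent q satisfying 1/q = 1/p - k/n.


Using the Sobolev embedding formula: 1/q = 1/p - k/n
1/q = 1/2 - 2/8 = 1/4
q = 1/(1/4) = 4

4.0000


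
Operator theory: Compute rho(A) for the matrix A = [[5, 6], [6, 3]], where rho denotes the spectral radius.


For a 2x2 matrix, eigenvalues satisfy lambda^2 - (trace)*lambda + det = 0
trace = 5 + 3 = 8
det = 5*3 - 6*6 = -21
discriminant = 8^2 - 4*(-21) = 148
spectral radius = max |eigenvalue| = 10.0828

10.0828


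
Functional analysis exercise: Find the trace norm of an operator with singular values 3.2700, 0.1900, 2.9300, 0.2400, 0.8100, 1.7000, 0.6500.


The nuclear norm is the sum of all singular values.
||T||_1 = 3.2700 + 0.1900 + 2.9300 + 0.2400 + 0.8100 + 1.7000 + 0.6500
= 9.7900

9.7900


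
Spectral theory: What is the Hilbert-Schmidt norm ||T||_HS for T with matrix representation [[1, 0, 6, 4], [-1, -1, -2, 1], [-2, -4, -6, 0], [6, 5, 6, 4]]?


The Hilbert-Schmidt norm is sqrt(sum of squares of all entries).
Sum of squares = 1^2 + 0^2 + 6^2 + 4^2 + (-1)^2 + (-1)^2 + (-2)^2 + 1^2 + (-2)^2 + (-4)^2 + (-6)^2 + 0^2 + 6^2 + 5^2 + 6^2 + 4^2
= 1 + 0 + 36 + 16 + 1 + 1 + 4 + 1 + 4 + 16 + 36 + 0 + 36 + 25 + 36 + 16 = 229
||T||_HS = sqrt(229) = 15.1327

15.1327


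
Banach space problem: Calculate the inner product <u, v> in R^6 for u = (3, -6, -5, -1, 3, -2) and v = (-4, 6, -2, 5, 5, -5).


Computing the standard inner product <u, v> = sum u_i * v_i
= 3*-4 + -6*6 + -5*-2 + -1*5 + 3*5 + -2*-5
= -12 + -36 + 10 + -5 + 15 + 10
= -18

-18


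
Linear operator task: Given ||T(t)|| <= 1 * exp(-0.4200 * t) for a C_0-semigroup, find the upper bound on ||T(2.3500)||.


||T(2.3500)|| <= 1 * exp(-0.4200 * 2.3500)
= 1 * exp(-0.9870)
= 1 * 0.3727
= 0.3727

0.3727


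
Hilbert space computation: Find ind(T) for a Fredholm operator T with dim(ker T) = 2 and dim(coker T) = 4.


The Fredholm index is defined as ind(T) = dim(ker T) - dim(coker T)
= 2 - 4
= -2

-2


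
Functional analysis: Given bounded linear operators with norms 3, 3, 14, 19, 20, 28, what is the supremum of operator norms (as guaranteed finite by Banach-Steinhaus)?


By the Uniform Boundedness Principle, the supremum of norms is finite.
sup_k ||T_k|| = max(3, 3, 14, 19, 20, 28) = 28

28


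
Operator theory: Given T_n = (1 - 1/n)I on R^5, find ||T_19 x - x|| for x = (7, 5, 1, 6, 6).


T_19 x - x = (1 - 1/19)x - x = -x/19
||x|| = sqrt(147) = 12.1244
||T_19 x - x|| = ||x||/19 = 12.1244/19 = 0.6381

0.6381


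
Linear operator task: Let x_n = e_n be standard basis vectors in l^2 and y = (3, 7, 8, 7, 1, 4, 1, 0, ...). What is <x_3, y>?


x_3 = e_3 is the standard basis vector with 1 in position 3.
<x_3, y> = y_3 = 8
As n -> infinity, <x_n, y> -> 0, confirming weak convergence of (x_n) to 0.

8


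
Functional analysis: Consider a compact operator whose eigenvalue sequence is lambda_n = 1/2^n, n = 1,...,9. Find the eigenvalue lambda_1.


The eigenvalue formula gives lambda_1 = 1/2^1
= 1/2
= 0.5000

0.5000


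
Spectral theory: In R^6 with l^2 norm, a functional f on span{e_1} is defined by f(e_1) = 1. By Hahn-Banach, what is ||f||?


The norm of f is given by ||f|| = sup_{||x||=1} |f(x)|.
On span{e_1}, ||e_1|| = 1, so ||f|| = |f(e_1)| / ||e_1||
= |1| / 1 = 1.0000

1.0000


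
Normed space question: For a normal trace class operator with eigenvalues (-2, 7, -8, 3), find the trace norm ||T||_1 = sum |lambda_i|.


For a normal operator, singular values equal |eigenvalues|.
Trace norm = sum |lambda_i| = 2 + 7 + 8 + 3
= 20

20


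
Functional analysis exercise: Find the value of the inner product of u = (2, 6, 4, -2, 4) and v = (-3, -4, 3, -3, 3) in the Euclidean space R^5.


Computing the standard inner product <u, v> = sum u_i * v_i
= 2*-3 + 6*-4 + 4*3 + -2*-3 + 4*3
= -6 + -24 + 12 + 6 + 12
= 0

0
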